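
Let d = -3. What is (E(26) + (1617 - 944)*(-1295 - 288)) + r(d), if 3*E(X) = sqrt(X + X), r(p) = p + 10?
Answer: -1065352 + 2*sqrt(13)/3 ≈ -1.0654e+6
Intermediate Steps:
r(p) = 10 + p
E(X) = sqrt(2)*sqrt(X)/3 (E(X) = sqrt(X + X)/3 = sqrt(2*X)/3 = (sqrt(2)*sqrt(X))/3 = sqrt(2)*sqrt(X)/3)
(E(26) + (1617 - 944)*(-1295 - 288)) + r(d) = (sqrt(2)*sqrt(26)/3 + (1617 - 944)*(-1295 - 288)) + (10 - 3) = (2*sqrt(13)/3 + 673*(-1583)) + 7 = (2*sqrt(13)/3 - 1065359) + 7 = (-1065359 + 2*sqrt(13)/3) + 7 = -1065352 + 2*sqrt(13)/3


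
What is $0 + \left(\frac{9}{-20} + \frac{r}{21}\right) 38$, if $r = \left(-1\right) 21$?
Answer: $- \frac{551}{10} \approx -55.1$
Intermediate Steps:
$r = -21$
$0 + \left(\frac{9}{-20} + \frac{r}{21}\right) 38 = 0 + \left(\frac{9}{-20} - \frac{21}{21}\right) 38 = 0 + \left(9 \left(- \frac{1}{20}\right) - 1\right) 38 = 0 + \left(- \frac{9}{20} - 1\right) 38 = 0 - \frac{551}{10} = - \frac{551}{10}$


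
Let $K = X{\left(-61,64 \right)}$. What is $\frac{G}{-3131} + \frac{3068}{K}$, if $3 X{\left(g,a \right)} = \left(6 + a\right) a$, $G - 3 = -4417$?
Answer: $\frac{12148111}{3506720} \approx 3.4642$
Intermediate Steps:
$G = -4414$ ($G = 3 - 4417 = -4414$)
$X{\left(g,a \right)} = \frac{a \left(6 + a\right)}{3}$ ($X{\left(g,a \right)} = \frac{\left(6 + a\right) a}{3} = \frac{a \left(6 + a\right)}{3}$)
$K = \frac{4480}{3}$ ($K = \frac{1}{3} \cdot 64 \left(6 + 64\right) = \frac{1}{3} \cdot 64 \cdot 70 = \frac{4480}{3} \approx 1493.3$)
$\frac{G}{-3131} + \frac{3068}{K} = - \frac{4414}{-3131} + \frac{3068}{\frac{4480}{3}} = \left(-4414\right) \left(- \frac{1}{3131}\right) + 3068 \cdot \frac{3}{4480} = \frac{4414}{3131} + \frac{2301}{1120} = \frac{12148111}{3506720}$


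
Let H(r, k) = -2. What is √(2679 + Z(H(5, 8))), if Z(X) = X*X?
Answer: √2683 ≈ 51.798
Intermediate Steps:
Z(X) = X²
√(2679 + Z(H(5, 8))) = √(2679 + (-2)²) = √(2679 + 4) = √2683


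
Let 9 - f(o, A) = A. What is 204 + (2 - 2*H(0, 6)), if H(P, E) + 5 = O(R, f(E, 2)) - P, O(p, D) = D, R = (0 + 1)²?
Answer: 202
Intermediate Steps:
R = 1 (R = 1² = 1)
f(o, A) = 9 - A
H(P, E) = 2 - P (H(P, E) = -5 + ((9 - 1*2) - P) = -5 + ((9 - 2) - P) = -5 + (7 - P) = 2 - P)
204 + (2 - 2*H(0, 6)) = 204 + (2 - 2*(2 - 1*0)) = 204 + (2 - 2*(2 + 0)) = 204 + (2 - 2*2) = 204 + (2 - 4) = 204 - 2 = 202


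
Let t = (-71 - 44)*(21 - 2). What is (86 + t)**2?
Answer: 4405801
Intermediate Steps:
t = -2185 (t = -115*19 = -2185)
(86 + t)**2 = (86 - 2185)**2 = (-2099)**2 = 4405801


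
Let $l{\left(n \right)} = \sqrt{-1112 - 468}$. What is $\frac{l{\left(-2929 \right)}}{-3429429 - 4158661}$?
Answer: $- \frac{i \sqrt{395}}{3794045} \approx - 5.2384 \cdot 10^{-6} i$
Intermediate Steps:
$l{\left(n \right)} = 2 i \sqrt{395}$ ($l{\left(n \right)} = \sqrt{-1580} = 2 i \sqrt{395}$)
$\frac{l{\left(-2929 \right)}}{-3429429 - 4158661} = \frac{2 i \sqrt{395}}{-3429429 - 4158661} = \frac{2 i \sqrt{395}}{-7588090} = 2 i \sqrt{395} \left(- \frac{1}{7588090}\right) = - \frac{i \sqrt{395}}{3794045}$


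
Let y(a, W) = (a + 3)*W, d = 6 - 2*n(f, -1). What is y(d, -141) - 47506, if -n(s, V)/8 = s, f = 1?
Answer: -51031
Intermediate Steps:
n(s, V) = -8*s
d = 22 (d = 6 - (-16) = 6 - 2*(-8) = 6 + 16 = 22)
y(a, W) = W*(3 + a) (y(a, W) = (3 + a)*W = W*(3 + a))
y(d, -141) - 47506 = -141*(3 + 22) - 47506 = -141*25 - 47506 = -3525 - 47506 = -51031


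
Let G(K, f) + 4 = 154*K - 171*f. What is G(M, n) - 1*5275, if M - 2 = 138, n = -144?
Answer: 40905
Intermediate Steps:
M = 140 (M = 2 + 138 = 140)
G(K, f) = -4 - 171*f + 154*K (G(K, f) = -4 + (154*K - 171*f) = -4 + (-171*f + 154*K) = -4 - 171*f + 154*K)
G(M, n) - 1*5275 = (-4 - 171*(-144) + 154*140) - 1*5275 = (-4 + 24624 + 21560) - 5275 = 46180 - 5275 = 40905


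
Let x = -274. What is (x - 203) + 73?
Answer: -404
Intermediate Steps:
(x - 203) + 73 = (-274 - 203) + 73 = -477 + 73 = -404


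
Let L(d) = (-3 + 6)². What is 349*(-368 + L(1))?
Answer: -125291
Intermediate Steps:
L(d) = 9 (L(d) = 3² = 9)
349*(-368 + L(1)) = 349*(-368 + 9) = 349*(-359) = -125291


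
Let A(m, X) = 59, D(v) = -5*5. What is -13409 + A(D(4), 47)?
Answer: -13350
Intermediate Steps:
D(v) = -25
-13409 + A(D(4), 47) = -13409 + 59 = -13350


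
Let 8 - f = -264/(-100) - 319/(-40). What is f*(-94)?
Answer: 24581/100 ≈ 245.81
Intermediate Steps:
f = -523/200 (f = 8 - (-264/(-100) - 319/(-40)) = 8 - (-264*(-1/100) - 319*(-1/40)) = 8 - (66/25 + 319/40) = 8 - 1*2123/200 = 8 - 2123/200 = -523/200 ≈ -2.6150)
f*(-94) = -523/200*(-94) = 24581/100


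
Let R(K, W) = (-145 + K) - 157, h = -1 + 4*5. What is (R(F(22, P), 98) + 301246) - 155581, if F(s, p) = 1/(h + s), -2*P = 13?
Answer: 5959884/41 ≈ 1.4536e+5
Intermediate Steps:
P = -13/2 (P = -½*13 = -13/2 ≈ -6.5000)
h = 19 (h = -1 + 20 = 19)
F(s, p) = 1/(19 + s)
R(K, W) = -302 + K
(R(F(22, P), 98) + 301246) - 155581 = ((-302 + 1/(19 + 22)) + 301246) - 155581 = ((-302 + 1/41) + 301246) - 155581 = (-12381/41 + 301246) - 155581 = 12338705/41 - 155581 = 5959884/41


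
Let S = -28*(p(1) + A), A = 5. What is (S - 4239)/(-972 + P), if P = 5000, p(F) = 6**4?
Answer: -40667/4028 ≈ -10.096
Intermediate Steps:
p(F) = 1296
S = -36428 (S = -28*(1296 + 5) = -28*1301 = -36428)
(S - 4239)/(-972 + P) = (-36428 - 4239)/(-972 + 5000) = -40667/4028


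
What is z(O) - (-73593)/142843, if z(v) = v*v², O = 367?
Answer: 7060852837102/142843 ≈ 4.9431e+7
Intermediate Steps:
z(v) = v³
z(O) - (-73593)/142843 = 367³ - (-73593)/142843 = 49430863 - (-73593)/142843 = 49430863 - 1*(-73593/142843) = 49430863 + 73593/142843 = 7060852837102/142843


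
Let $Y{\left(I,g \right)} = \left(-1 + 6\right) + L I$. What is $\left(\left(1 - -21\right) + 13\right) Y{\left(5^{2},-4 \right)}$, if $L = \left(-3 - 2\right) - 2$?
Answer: $-5950$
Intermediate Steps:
$L = -7$ ($L = -5 - 2 = -7$)
$Y{\left(I,g \right)} = 5 - 7 I$ ($Y{\left(I,g \right)} = \left(-1 + 6\right) - 7 I = 5 - 7 I$)
$\left(\left(1 - -21\right) + 13\right) Y{\left(5^{2},-4 \right)} = \left(\left(1 - -21\right) + 13\right) \left(5 - 7 \cdot 5^{2}\right) = \left(\left(1 + 21\right) + 13\right) \left(5 - 175\right) = \left(22 + 13\right) \left(5 - 175\right) = 35 \left(-170\right) = -5950$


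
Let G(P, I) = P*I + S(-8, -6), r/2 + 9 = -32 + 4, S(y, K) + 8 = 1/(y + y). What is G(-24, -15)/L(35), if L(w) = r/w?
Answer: -197085/1184 ≈ -166.46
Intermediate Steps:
S(y, K) = -8 + 1/(2*y) (S(y, K) = -8 + 1/(y + y) = -8 + 1/(2*y))
r = -74 (r = -18 + 2*(-32 + 4) = -18 + 2*(-28) = -18 - 56 = -74)
G(P, I) = -129/16 + I*P (G(P, I) = P*I + (-8 + (1/2)/(-8)) = I*P + (-8 + (1/2)*(-1/8)) = I*P + (-8 - 1/16) = I*P - 129/16 = -129/16 + I*P)
L(w) = -74/w
G(-24, -15)/L(35) = (-129/16 - 15*(-24))/((-74/35)) = (-129/16 + 360)/((-74*1/35)) = 5631/(16*(-74/35)) = (5631/16)*(-35/74) = -197085/1184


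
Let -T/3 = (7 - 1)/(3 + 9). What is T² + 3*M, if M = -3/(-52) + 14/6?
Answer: 245/26 ≈ 9.4231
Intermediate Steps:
M = 373/156 (M = -3*(-1/52) + 14*(⅙) = 3/52 + 7/3 = 373/156 ≈ 2.3910)
T = -3/2 (T = -3*(7 - 1)/(3 + 9) = -18/12 = -3*½ = -3/2 ≈ -1.5000)
T² + 3*M = (-3/2)² + 3*(373/156) = 9/4 + 373/52 = 245/26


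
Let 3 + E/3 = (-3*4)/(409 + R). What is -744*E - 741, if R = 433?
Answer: 2520447/421 ≈ 5986.8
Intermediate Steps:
E = -3807/421 (E = -9 + 3*((-3*4)/(409 + 433)) = -9 + 3*(-12/842) = -9 + 3*(-12*1/842) = -9 + 3*(-6/421) = -9 - 18/421 = -3807/421 ≈ -9.0428)
-744*E - 741 = -744*(-3807/421) - 741 = 2832408/421 - 741 = 2520447/421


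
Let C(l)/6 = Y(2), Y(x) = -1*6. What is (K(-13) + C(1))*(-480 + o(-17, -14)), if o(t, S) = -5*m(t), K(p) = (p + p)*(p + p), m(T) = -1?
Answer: -304000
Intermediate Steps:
Y(x) = -6
C(l) = -36 (C(l) = 6*(-6) = -36)
K(p) = 4*p² (K(p) = (2*p)*(2*p) = 4*p²)
o(t, S) = 5 (o(t, S) = -5*(-1) = 5)
(K(-13) + C(1))*(-480 + o(-17, -14)) = (4*(-13)² - 36)*(-480 + 5) = (4*169 - 36)*(-475) = (676 - 36)*(-475) = 640*(-475) = -304000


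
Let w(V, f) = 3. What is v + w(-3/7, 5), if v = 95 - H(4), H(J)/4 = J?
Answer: 82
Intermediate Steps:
H(J) = 4*J
v = 79 (v = 95 - 4*4 = 95 - 1*16 = 95 - 16 = 79)
v + w(-3/7, 5) = 79 + 3 = 82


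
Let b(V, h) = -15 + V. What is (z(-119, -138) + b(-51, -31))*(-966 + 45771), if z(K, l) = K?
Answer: -8288925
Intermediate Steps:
(z(-119, -138) + b(-51, -31))*(-966 + 45771) = (-119 + (-15 - 51))*(-966 + 45771) = (-119 - 66)*44805 = -185*44805 = -8288925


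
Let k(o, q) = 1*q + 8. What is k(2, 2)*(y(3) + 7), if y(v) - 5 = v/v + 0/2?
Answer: 130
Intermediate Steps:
y(v) = 6 (y(v) = 5 + (v/v + 0/2) = 5 + (1 + 0*(½)) = 5 + (1 + 0) = 5 + 1 = 6)
k(o, q) = 8 + q (k(o, q) = q + 8 = 8 + q)
k(2, 2)*(y(3) + 7) = (8 + 2)*(6 + 7) = 10*13 = 130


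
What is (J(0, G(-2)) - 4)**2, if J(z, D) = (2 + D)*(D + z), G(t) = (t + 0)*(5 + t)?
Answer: 400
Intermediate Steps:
G(t) = t*(5 + t)
(J(0, G(-2)) - 4)**2 = (((-2*(5 - 2))**2 + 2*(-2*(5 - 2)) + 2*0 - 2*(5 - 2)*0) - 4)**2 = (((-2*3)**2 + 2*(-2*3) + 0 - 2*3*0) - 4)**2 = (((-6)**2 + 2*(-6) + 0 - 6*0) - 4)**2 = ((36 - 12 + 0 + 0) - 4)**2 = (24 - 4)**2 = 20**2 = 400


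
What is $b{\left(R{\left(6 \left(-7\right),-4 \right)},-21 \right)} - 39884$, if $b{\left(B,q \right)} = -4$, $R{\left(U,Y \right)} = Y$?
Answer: $-39888$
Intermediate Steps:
$b{\left(R{\left(6 \left(-7\right),-4 \right)},-21 \right)} - 39884 = -4 - 39884 = -39888$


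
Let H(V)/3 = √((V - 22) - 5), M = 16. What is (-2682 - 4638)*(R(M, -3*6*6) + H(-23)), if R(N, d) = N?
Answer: -117120 - 109800*I*√2 ≈ -1.1712e+5 - 1.5528e+5*I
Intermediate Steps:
H(V) = 3*√(-27 + V) (H(V) = 3*√((V - 22) - 5) = 3*√((-22 + V) - 5) = 3*√(-27 + V))
(-2682 - 4638)*(R(M, -3*6*6) + H(-23)) = (-2682 - 4638)*(16 + 3*√(-27 - 23)) = -7320*(16 + 3*√(-50)) = -7320*(16 + 3*(5*I*√2)) = -7320*(16 + 15*I*√2) = -117120 - 109800*I*√2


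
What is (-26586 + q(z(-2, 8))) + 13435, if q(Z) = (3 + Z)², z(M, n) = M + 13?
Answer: -12955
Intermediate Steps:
z(M, n) = 13 + M
(-26586 + q(z(-2, 8))) + 13435 = (-26586 + (3 + (13 - 2))²) + 13435 = (-26586 + (3 + 11)²) + 13435 = (-26586 + 14²) + 13435 = (-26586 + 196) + 13435 = -26390 + 13435 = -12955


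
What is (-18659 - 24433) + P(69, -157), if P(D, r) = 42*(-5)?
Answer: -43302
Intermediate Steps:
P(D, r) = -210
(-18659 - 24433) + P(69, -157) = (-18659 - 24433) - 210 = -43092 - 210 = -43302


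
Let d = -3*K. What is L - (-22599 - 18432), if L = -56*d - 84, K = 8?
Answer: 42291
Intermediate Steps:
d = -24 (d = -3*8 = -24)
L = 1260 (L = -56*(-24) - 84 = 1344 - 84 = 1260)
L - (-22599 - 18432) = 1260 - (-22599 - 18432) = 1260 - 1*(-41031) = 1260 + 41031 = 42291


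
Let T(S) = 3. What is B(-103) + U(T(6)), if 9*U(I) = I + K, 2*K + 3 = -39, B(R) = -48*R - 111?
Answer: 4831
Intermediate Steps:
B(R) = -111 - 48*R
K = -21 (K = -3/2 + (½)*(-39) = -3/2 - 39/2 = -21)
U(I) = -7/3 + I/9 (U(I) = (I - 21)/9 = (-21 + I)/9 = -7/3 + I/9)
B(-103) + U(T(6)) = (-111 - 48*(-103)) + (-7/3 + (⅑)*3) = (-111 + 4944) + (-7/3 + ⅓) = 4833 - 2 = 4831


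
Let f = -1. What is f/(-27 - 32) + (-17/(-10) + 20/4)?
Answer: 3963/590 ≈ 6.7169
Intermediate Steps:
f/(-27 - 32) + (-17/(-10) + 20/4) = -1/(-27 - 32) + (-17/(-10) + 20/4) = -1/(-59) + (-17*(-1/10) + 20*(1/4)) = -1/59*(-1) + (17/10 + 5) = 1/59 + 67/10 = 3963/590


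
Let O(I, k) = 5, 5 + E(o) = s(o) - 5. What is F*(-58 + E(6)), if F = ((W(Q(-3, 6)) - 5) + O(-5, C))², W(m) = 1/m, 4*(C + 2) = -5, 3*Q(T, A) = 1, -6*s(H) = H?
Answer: -621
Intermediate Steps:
s(H) = -H/6
Q(T, A) = ⅓ (Q(T, A) = (⅓)*1 = ⅓)
C = -13/4 (C = -2 + (¼)*(-5) = -2 - 5/4 = -13/4 ≈ -3.2500)
E(o) = -10 - o/6 (E(o) = -5 + (-o/6 - 5) = -5 + (-5 - o/6) = -10 - o/6)
F = 9 (F = ((1/(⅓) - 5) + 5)² = ((3 - 5) + 5)² = (-2 + 5)² = 3² = 9)
F*(-58 + E(6)) = 9*(-58 + (-10 - ⅙*6)) = 9*(-58 + (-10 - 1)) = 9*(-58 - 11) = 9*(-69) = -621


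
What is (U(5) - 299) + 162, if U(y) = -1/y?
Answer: -686/5 ≈ -137.20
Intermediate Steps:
(U(5) - 299) + 162 = (-1/5 - 299) + 162 = (-1*⅕ - 299) + 162 = (-⅕ - 299) + 162 = -1496/5 + 162 = -686/5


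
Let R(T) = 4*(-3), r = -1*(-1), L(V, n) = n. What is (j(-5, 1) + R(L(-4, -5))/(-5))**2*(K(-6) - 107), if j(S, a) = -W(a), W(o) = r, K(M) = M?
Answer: -5537/25 ≈ -221.48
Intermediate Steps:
r = 1
W(o) = 1
j(S, a) = -1 (j(S, a) = -1*1 = -1)
R(T) = -12
(j(-5, 1) + R(L(-4, -5))/(-5))**2*(K(-6) - 107) = (-1 - 12/(-5))**2*(-6 - 107) = (-1 - 12*(-1/5))**2*(-113) = (-1 + 12/5)**2*(-113) = (7/5)**2*(-113) = (49/25)*(-113) = -5537/25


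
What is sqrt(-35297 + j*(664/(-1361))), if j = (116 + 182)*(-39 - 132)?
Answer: I*sqrt(19330425905)/1361 ≈ 102.16*I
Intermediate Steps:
j = -50958 (j = 298*(-171) = -50958)
sqrt(-35297 + j*(664/(-1361))) = sqrt(-35297 - 33836112/(-1361)) = sqrt(-35297 - 33836112*(-1)/1361) = sqrt(-35297 - 50958*(-664/1361)) = sqrt(-35297 + 33836112/1361) = sqrt(-14203105/1361) = I*sqrt(19330425905)/1361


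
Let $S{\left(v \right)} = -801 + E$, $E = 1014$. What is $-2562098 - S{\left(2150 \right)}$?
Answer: $-2562311$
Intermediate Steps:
$S{\left(v \right)} = 213$ ($S{\left(v \right)} = -801 + 1014 = 213$)
$-2562098 - S{\left(2150 \right)} = -2562098 - 213 = -2562311$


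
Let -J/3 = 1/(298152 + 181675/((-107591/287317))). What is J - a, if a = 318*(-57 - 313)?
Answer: 2367300862188153/20119844143 ≈ 1.1766e+5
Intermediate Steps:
a = -117660 (a = 318*(-370) = -117660)
J = 322773/20119844143 (J = -3/(298152 + 181675/((-107591/287317))) = -3/(298152 + 181675/((-107591*1/287317))) = -3/(298152 + 181675/(-107591/287317)) = -3/(298152 + 181675*(-287317/107591)) = -3/(298152 - 52198315975/107591) = -3/(-20119844143/107591) = -3*(-107591/20119844143) = 322773/20119844143 ≈ 1.6043e-5)
J - a = 322773/20119844143 - 1*(-117660) = 322773/20119844143 + 117660 = 2367300862188153/20119844143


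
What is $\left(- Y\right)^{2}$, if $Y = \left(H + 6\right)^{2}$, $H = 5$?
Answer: $14641$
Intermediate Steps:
$Y = 121$ ($Y = \left(5 + 6\right)^{2} = 11^{2} = 121$)
$\left(- Y\right)^{2} = \left(\left(-1\right) 121\right)^{2} = \left(-121\right)^{2} = 14641$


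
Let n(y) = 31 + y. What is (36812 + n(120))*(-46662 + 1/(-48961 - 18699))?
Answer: -116697769492923/67660 ≈ -1.7248e+9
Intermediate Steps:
(36812 + n(120))*(-46662 + 1/(-48961 - 18699)) = (36812 + (31 + 120))*(-46662 + 1/(-48961 - 18699)) = (36812 + 151)*(-46662 + 1/(-67660)) = 36963*(-46662 - 1/67660) = 36963*(-3157150921/67660) = -116697769492923/67660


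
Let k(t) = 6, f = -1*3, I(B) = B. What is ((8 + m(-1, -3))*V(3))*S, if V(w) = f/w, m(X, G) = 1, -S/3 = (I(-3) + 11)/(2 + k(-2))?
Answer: 27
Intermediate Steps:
f = -3
S = -3 (S = -3*(-3 + 11)/(2 + 6) = -24/8 = -3*1 = -3)
V(w) = -3/w
((8 + m(-1, -3))*V(3))*S = ((8 + 1)*(-3/3))*(-3) = (9*(-3*1/3))*(-3) = (9*(-1))*(-3) = -9*(-3) = 27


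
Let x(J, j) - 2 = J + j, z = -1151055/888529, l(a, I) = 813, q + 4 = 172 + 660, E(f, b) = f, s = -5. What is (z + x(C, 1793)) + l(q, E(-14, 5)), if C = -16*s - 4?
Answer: 2383660781/888529 ≈ 2682.7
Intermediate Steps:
q = 828 (q = -4 + (172 + 660) = -4 + 832 = 828)
z = -1151055/888529 (z = -1151055*1/888529 = -1151055/888529 ≈ -1.2955)
C = 76 (C = -16*(-5) - 4 = 80 - 4 = 76)
x(J, j) = 2 + J + j (x(J, j) = 2 + (J + j) = 2 + J + j)
(z + x(C, 1793)) + l(q, E(-14, 5)) = (-1151055/888529 + (2 + 76 + 1793)) + 813 = (-1151055/888529 + 1871) + 813 = 1661286704/888529 + 813 = 2383660781/888529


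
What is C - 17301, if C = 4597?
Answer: -12704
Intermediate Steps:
C - 17301 = 4597 - 17301 = -12704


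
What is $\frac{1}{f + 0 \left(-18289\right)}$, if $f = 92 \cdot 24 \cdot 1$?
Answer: $\frac{1}{2208} \approx 0.0004529$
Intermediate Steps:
$f = 2208$ ($f = 2208 \cdot 1 = 2208$)
$\frac{1}{f + 0 \left(-18289\right)} = \frac{1}{2208 + 0 \left(-18289\right)} = \frac{1}{2208 + 0} = \frac{1}{2208}$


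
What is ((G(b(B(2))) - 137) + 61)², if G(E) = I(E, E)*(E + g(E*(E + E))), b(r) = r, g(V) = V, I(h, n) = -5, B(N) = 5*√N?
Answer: 333026 + 28800*√2 ≈ 3.7376e+5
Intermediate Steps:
G(E) = -10*E² - 5*E (G(E) = -5*(E + E*(E + E)) = -5*(E + E*(2*E)) = -5*(E + 2*E²) = -10*E² - 5*E)
((G(b(B(2))) - 137) + 61)² = ((5*(5*√2)*(-1 - 10*√2) - 137) + 61)² = ((25*√2*(-1 - 10*√2) - 137) + 61)² = ((-137 + 25*√2*(-1 - 10*√2)) + 61)² = (-76 + 25*√2*(-1 - 10*√2))²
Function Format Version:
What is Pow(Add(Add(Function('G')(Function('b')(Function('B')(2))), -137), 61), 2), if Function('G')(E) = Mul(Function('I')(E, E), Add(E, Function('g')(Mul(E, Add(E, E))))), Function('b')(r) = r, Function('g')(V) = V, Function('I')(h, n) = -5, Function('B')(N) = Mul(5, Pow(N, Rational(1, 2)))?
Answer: Add(333026, Mul(28800, Pow(2, Rational(1, 2)))) ≈ 3.7376e+5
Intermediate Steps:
Function('G')(E) = Add(Mul(-10, Pow(E, 2)), Mul(-5, E)) (Function('G')(E) = Mul(-5, Add(E, Mul(E, Add(E, E)))) = Mul(-5, Add(E, Mul(E, Mul(2, E)))) = Mul(-5, Add(E, Mul(2, Pow(E, 2)))) = Add(Mul(-10, Pow(E, 2)), Mul(-5, E)))
Pow(Add(Add(Function('G')(Function('b')(Function('B')(2))), -137), 61), 2) = Pow(Add(Add(Mul(5, Mul(5, Pow(2, Rational(1, 2))), Add(-1, Mul(-2, Mul(5, Pow(2, Rational(1, 2)))))), -137), 61), 2) = Pow(Add(Add(Mul(5, Mul(5, Pow(2, Rational(1, 2))), Add(-1, Mul(-10, Pow(2, Rational(1, 2))))), -137), 61), 2) = Pow(Add(Add(Mul(25, Pow(2, Rational(1, 2)), Add(-1, Mul(-10, Pow(2, Rational(1, 2))))), -137), 61), 2) = Pow(Add(Add(-137, Mul(25, Pow(2, Rational(1, 2)), Add(-1, Mul(-10, Pow(2, Rational(1, 2)))))), 61), 2) = Pow(Add(-76, Mul(25, Pow(2, Rational(1, 2)), Add(-1, Mul(-10, Pow(2, Rational(1, 2)))))), 2)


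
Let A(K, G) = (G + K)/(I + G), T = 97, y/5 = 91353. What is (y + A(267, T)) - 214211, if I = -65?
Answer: 1940523/8 ≈ 2.4257e+5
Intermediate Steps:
y = 456765 (y = 5*91353 = 456765)
A(K, G) = (G + K)/(-65 + G)
(y + A(267, T)) - 214211 = (456765 + (97 + 267)/(-65 + 97)) - 214211 = (456765 + 364/32) - 214211 = (456765 + (1/32)*364) - 214211 = (456765 + 91/8) - 214211 = 3654211/8 - 214211 = 1940523/8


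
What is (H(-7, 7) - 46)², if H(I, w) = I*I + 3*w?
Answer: 576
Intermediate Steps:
H(I, w) = I² + 3*w
(H(-7, 7) - 46)² = (((-7)² + 3*7) - 46)² = ((49 + 21) - 46)² = (70 - 46)² = 24² = 576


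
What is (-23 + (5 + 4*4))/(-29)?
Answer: 2/29 ≈ 0.068966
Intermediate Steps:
(-23 + (5 + 4*4))/(-29) = -(-23 + (5 + 16))/29 = -(-23 + 21)/29 = -1/29*(-2) = 2/29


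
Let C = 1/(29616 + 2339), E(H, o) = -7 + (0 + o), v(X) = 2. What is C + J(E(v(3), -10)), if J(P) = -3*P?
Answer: 1629706/31955 ≈ 51.000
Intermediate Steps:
E(H, o) = -7 + o
C = 1/31955 ≈ 3.1294e-5
C + J(E(v(3), -10)) = 1/31955 - 3*(-7 - 10) = 1/31955 - 3*(-17) = 1/31955 + 51 = 1629706/31955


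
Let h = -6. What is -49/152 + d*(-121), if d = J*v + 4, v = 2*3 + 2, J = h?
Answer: 809199/152 ≈ 5323.7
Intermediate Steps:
J = -6
v = 8 (v = 6 + 2 = 8)
d = -44 (d = -6*8 + 4 = -48 + 4 = -44)
-49/152 + d*(-121) = -49/152 - 44*(-121) = -49*1/152 + 5324 = -49/152 + 5324 = 809199/152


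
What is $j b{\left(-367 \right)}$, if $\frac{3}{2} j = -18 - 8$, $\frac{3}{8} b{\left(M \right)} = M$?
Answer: $\frac{152672}{9} \approx 16964.0$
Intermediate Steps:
$b{\left(M \right)} = \frac{8 M}{3}$
$j = - \frac{52}{3}$ ($j = \frac{2 \left(-18 - 8\right)}{3} = \frac{2}{3} \left(-26\right) = - \frac{52}{3} \approx -17.333$)
$j b{\left(-367 \right)} = - \frac{52 \cdot \frac{8}{3} \left(-367\right)}{3} = \left(- \frac{52}{3}\right) \left(- \frac{2936}{3}\right) = \frac{152672}{9}$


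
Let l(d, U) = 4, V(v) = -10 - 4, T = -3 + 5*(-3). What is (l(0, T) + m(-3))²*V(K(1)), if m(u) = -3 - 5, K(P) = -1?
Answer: -224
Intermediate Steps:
m(u) = -8
T = -18 (T = -3 - 15 = -18)
V(v) = -14
(l(0, T) + m(-3))²*V(K(1)) = (4 - 8)²*(-14) = (-4)²*(-14) = 16*(-14) = -224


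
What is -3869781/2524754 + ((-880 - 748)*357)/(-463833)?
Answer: -109185068263/390354740694 ≈ -0.27971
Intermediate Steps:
-3869781/2524754 + ((-880 - 748)*357)/(-463833) = -3869781*1/2524754 - 1628*357*(-1/463833) = -3869781/2524754 - 581196*(-1/463833) = -3869781/2524754 + 193732/154611 = -109185068263/390354740694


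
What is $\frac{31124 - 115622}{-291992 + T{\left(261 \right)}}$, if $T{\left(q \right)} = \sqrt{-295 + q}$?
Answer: $\frac{725668824}{2507627297} + \frac{42249 i \sqrt{34}}{42629664049} \approx 0.28938 + 5.7789 \cdot 10^{-6} i$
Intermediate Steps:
$\frac{31124 - 115622}{-291992 + T{\left(261 \right)}} = \frac{31124 - 115622}{-291992 + \sqrt{-295 + 261}} = - \frac{84498}{-291992 + \sqrt{-34}} = - \frac{84498}{-291992 + i \sqrt{34}}$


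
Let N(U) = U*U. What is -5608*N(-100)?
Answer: -56080000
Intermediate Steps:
N(U) = U²
-5608*N(-100) = -5608*(-100)² = -5608/(1/10000) = -5608/1/10000 = -5608*10000 = -56080000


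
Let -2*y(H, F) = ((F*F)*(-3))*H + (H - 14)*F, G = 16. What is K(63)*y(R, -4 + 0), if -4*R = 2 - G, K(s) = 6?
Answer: 378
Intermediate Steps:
R = 7/2 (R = -(2 - 1*16)/4 = -(2 - 16)/4 = -¼*(-14) = 7/2 ≈ 3.5000)
y(H, F) = -F*(-14 + H)/2 + 3*H*F²/2 (y(H, F) = -(((F*F)*(-3))*H + (H - 14)*F)/2 = -((F²*(-3))*H + (-14 + H)*F)/2 = -((-3*F²)*H + F*(-14 + H))/2 = -(-3*H*F² + F*(-14 + H))/2 = -(F*(-14 + H) - 3*H*F²)/2 = -F*(-14 + H)/2 + 3*H*F²/2)
K(63)*y(R, -4 + 0) = 6*((-4 + 0)*(14 - 1*7/2 + 3*(-4 + 0)*(7/2))/2) = 6*((½)*(-4)*(14 - 7/2 + 3*(-4)*(7/2))) = 6*((½)*(-4)*(14 - 7/2 - 42)) = 6*((½)*(-4)*(-63/2)) = 6*63 = 378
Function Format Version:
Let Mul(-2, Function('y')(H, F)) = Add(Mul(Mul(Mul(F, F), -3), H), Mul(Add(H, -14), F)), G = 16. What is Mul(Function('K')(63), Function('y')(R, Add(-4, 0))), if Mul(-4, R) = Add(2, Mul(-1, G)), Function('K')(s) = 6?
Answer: 378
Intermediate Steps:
R = Rational(7, 2) (R = Mul(Rational(-1, 4), Add(2, Mul(-1, 16))) = Mul(Rational(-1, 4), Add(2, -16)) = Mul(Rational(-1, 4), -14) = Rational(7, 2) ≈ 3.5000)
Function('y')(H, F) = Add(Mul(Rational(-1, 2), F, Add(-14, H)), Mul(Rational(3, 2), H, Pow(F, 2))) (Function('y')(H, F) = Mul(Rational(-1, 2), Add(Mul(Mul(Mul(F, F), -3), H), Mul(Add(H, -14), F))) = Mul(Rational(-1, 2), Add(Mul(Mul(Pow(F, 2), -3), H), Mul(Add(-14, H), F))) = Mul(Rational(-1, 2), Add(Mul(Mul(-3, Pow(F, 2)), H), Mul(F, Add(-14, H)))) = Mul(Rational(-1, 2), Add(Mul(-3, H, Pow(F, 2)), Mul(F, Add(-14, H)))) = Mul(Rational(-1, 2), Add(Mul(F, Add(-14, H)), Mul(-3, H, Pow(F, 2)))) = Add(Mul(Rational(-1, 2), F, Add(-14, H)), Mul(Rational(3, 2), H, Pow(F, 2))))
Mul(Function('K')(63), Function('y')(R, Add(-4, 0))) = Mul(6, Mul(Rational(1, 2), Add(-4, 0), Add(14, Mul(-1, Rational(7, 2)), Mul(3, Add(-4, 0), Rational(7, 2))))) = Mul(6, Mul(Rational(1, 2), -4, Add(14, Rational(-7, 2), Mul(3, -4, Rational(7, 2))))) = Mul(6, Mul(Rational(1, 2), -4, Add(14, Rational(-7, 2), -42))) = Mul(6, Mul(Rational(1, 2), -4, Rational(-63, 2))) = Mul(6, 63) = 378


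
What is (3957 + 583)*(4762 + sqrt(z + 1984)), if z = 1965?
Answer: 21619480 + 4540*sqrt(3949) ≈ 2.1905e+7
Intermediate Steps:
(3957 + 583)*(4762 + sqrt(z + 1984)) = (3957 + 583)*(4762 + sqrt(1965 + 1984)) = 4540*(4762 + sqrt(3949)) = 21619480 + 4540*sqrt(3949)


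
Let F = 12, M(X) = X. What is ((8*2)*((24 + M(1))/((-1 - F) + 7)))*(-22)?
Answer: 4400/3 ≈ 1466.7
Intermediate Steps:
((8*2)*((24 + M(1))/((-1 - F) + 7)))*(-22) = ((8*2)*((24 + 1)/((-1 - 1*12) + 7)))*(-22) = (16*(25/((-1 - 12) + 7)))*(-22) = (16*(25/(-13 + 7)))*(-22) = (16*(25/(-6)))*(-22) = (16*(25*(-1/6)))*(-22) = (16*(-25/6))*(-22) = -200/3*(-22) = 4400/3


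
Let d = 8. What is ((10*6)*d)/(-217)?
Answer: -480/217 ≈ -2.2120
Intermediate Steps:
((10*6)*d)/(-217) = ((10*6)*8)/(-217) = (60*8)*(-1/217) = 480*(-1/217) = -480/217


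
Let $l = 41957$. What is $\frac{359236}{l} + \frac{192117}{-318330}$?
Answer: $\frac{35431647637}{4452057270} \approx 7.9585$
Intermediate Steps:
$\frac{359236}{l} + \frac{192117}{-318330} = \frac{359236}{41957} + \frac{192117}{-318330} = 359236 \cdot \frac{1}{41957} + 192117 \left(- \frac{1}{318330}\right) = \frac{359236}{41957} - \frac{64039}{106110} = \frac{35431647637}{4452057270}$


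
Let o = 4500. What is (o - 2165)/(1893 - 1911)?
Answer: -2335/18 ≈ -129.72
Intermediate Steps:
(o - 2165)/(1893 - 1911) = (4500 - 2165)/(1893 - 1911) = 2335/(-18) = 2335*(-1/18) = -2335/18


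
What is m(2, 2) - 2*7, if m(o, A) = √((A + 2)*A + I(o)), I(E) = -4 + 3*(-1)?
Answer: -13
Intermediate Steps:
I(E) = -7 (I(E) = -4 - 3 = -7)
m(o, A) = √(-7 + A*(2 + A)) (m(o, A) = √((A + 2)*A - 7) = √((2 + A)*A - 7) = √(A*(2 + A) - 7) = √(-7 + A*(2 + A)))
m(2, 2) - 2*7 = √(-7 + 2² + 2*2) - 2*7 = √(-7 + 4 + 4) - 14 = √1 - 14 = 1 - 14 = -13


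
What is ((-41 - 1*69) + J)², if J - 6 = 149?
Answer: 2025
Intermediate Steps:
J = 155 (J = 6 + 149 = 155)
((-41 - 1*69) + J)² = ((-41 - 1*69) + 155)² = ((-41 - 69) + 155)² = (-110 + 155)² = 45² = 2025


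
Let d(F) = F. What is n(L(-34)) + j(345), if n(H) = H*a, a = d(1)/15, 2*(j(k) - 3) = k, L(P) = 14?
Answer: 5293/30 ≈ 176.43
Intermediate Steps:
j(k) = 3 + k/2
a = 1/15 ≈ 0.066667
n(H) = H/15 (n(H) = H*(1/15) = H/15)
n(L(-34)) + j(345) = (1/15)*14 + (3 + (½)*345) = 14/15 + (3 + 345/2) = 14/15 + 351/2 = 5293/30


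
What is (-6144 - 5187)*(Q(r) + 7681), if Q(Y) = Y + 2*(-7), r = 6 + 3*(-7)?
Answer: -86704812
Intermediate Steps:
r = -15 (r = 6 - 21 = -15)
Q(Y) = -14 + Y (Q(Y) = Y - 14 = -14 + Y)
(-6144 - 5187)*(Q(r) + 7681) = (-6144 - 5187)*((-14 - 15) + 7681) = -11331*(-29 + 7681) = -11331*7652 = -86704812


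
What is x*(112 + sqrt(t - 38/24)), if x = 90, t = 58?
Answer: 10080 + 15*sqrt(2031) ≈ 10756.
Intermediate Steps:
x*(112 + sqrt(t - 38/24)) = 90*(112 + sqrt(58 - 38/24)) = 90*(112 + sqrt(58 - 38*1/24)) = 90*(112 + sqrt(58 - 19/12)) = 90*(112 + sqrt(677/12)) = 90*(112 + sqrt(2031)/6) = 10080 + 15*sqrt(2031)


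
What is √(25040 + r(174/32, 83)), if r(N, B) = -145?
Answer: √24895 ≈ 157.78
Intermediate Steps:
√(25040 + r(174/32, 83)) = √(25040 - 145) = √24895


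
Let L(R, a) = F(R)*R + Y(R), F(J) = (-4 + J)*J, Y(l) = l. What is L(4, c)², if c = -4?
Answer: 16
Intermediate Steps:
F(J) = J*(-4 + J)
L(R, a) = R + R²*(-4 + R) (L(R, a) = (R*(-4 + R))*R + R = R²*(-4 + R) + R = R + R²*(-4 + R))
L(4, c)² = (4*(1 + 4*(-4 + 4)))² = (4*(1 + 4*0))² = (4*(1 + 0))² = (4*1)² = 4² = 16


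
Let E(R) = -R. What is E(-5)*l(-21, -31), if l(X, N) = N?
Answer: -155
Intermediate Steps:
E(-5)*l(-21, -31) = -1*(-5)*(-31) = 5*(-31) = -155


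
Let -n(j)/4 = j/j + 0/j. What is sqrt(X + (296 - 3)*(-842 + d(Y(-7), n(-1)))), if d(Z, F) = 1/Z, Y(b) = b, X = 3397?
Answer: 4*I*sqrt(745262)/7 ≈ 493.31*I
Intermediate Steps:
n(j) = -4 (n(j) = -4*(j/j + 0/j) = -4*(1 + 0) = -4*1 = -4)
sqrt(X + (296 - 3)*(-842 + d(Y(-7), n(-1)))) = sqrt(3397 + (296 - 3)*(-842 + 1/(-7))) = sqrt(3397 + 293*(-842 - 1/7)) = sqrt(3397 + 293*(-5895/7)) = sqrt(3397 - 1727235/7) = sqrt(-1703456/7) = 4*I*sqrt(745262)/7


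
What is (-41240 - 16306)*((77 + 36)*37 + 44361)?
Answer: -2793397932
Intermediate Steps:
(-41240 - 16306)*((77 + 36)*37 + 44361) = -57546*(113*37 + 44361) = -57546*(4181 + 44361) = -57546*48542 = -2793397932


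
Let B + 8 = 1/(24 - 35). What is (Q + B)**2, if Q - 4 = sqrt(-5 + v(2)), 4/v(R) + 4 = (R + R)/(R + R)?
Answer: 3776/363 - 30*I*sqrt(57)/11 ≈ 10.402 - 20.59*I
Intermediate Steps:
v(R) = -4/3 (v(R) = 4/(-4 + (R + R)/(R + R)) = 4/(-4 + (2*R)/((2*R))) = 4/(-4 + (2*R)*(1/(2*R))) = 4/(-4 + 1) = 4/(-3) = 4*(-1/3) = -4/3)
Q = 4 + I*sqrt(57)/3 (Q = 4 + sqrt(-5 - 4/3) = 4 + sqrt(-19/3) = 4 + I*sqrt(57)/3 ≈ 4.0 + 2.5166*I)
B = -89/11 (B = -8 + 1/(24 - 35) = -8 + 1/(-11) = -8 - 1/11 = -89/11 ≈ -8.0909)
(Q + B)**2 = ((4 + I*sqrt(57)/3) - 89/11)**2 = (-45/11 + I*sqrt(57)/3)**2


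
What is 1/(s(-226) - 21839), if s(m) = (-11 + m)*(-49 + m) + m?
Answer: 1/43110 ≈ 2.3196e-5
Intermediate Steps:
s(m) = m + (-49 + m)*(-11 + m) (s(m) = (-49 + m)*(-11 + m) + m = m + (-49 + m)*(-11 + m))
1/(s(-226) - 21839) = 1/((539 + (-226)² - 59*(-226)) - 21839) = 1/((539 + 51076 + 13334) - 21839) = 1/(64949 - 21839) = 1/43110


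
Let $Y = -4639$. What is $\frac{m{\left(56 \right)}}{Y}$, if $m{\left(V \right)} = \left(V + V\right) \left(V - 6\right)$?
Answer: $- \frac{5600}{4639} \approx -1.2072$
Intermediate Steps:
$m{\left(V \right)} = 2 V \left(-6 + V\right)$
$\frac{m{\left(56 \right)}}{Y} = \frac{2 \cdot 56 \left(-6 + 56\right)}{-4639} = 2 \cdot 56 \cdot 50 \left(- \frac{1}{4639}\right) = 5600 \left(- \frac{1}{4639}\right) = - \frac{5600}{4639}$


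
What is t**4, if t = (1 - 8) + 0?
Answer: 2401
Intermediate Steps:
t = -7 (t = -7 + 0 = -7)
t**4 = (-7)**4 = 2401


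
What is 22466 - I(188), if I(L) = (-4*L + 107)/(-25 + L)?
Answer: 3662603/163 ≈ 22470.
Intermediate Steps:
I(L) = (107 - 4*L)/(-25 + L)
22466 - I(188) = 22466 - (107 - 4*188)/(-25 + 188) = 22466 - (107 - 752)/163 = 22466 - (-645)/163 = 22466 - 1*(-645/163) = 22466 + 645/163 = 3662603/163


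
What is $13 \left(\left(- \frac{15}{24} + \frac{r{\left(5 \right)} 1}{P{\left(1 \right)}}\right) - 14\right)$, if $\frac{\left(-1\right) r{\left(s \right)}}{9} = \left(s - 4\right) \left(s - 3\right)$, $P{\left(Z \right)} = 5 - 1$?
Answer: $- \frac{1989}{8} \approx -248.63$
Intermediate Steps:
$P{\left(Z \right)} = 4$ ($P{\left(Z \right)} = 5 - 1 = 4$)
$r{\left(s \right)} = - 9 \left(-4 + s\right) \left(-3 + s\right)$ ($r{\left(s \right)} = - 9 \left(s - 4\right) \left(s - 3\right) = - 9 \left(-4 + s\right) \left(-3 + s\right)$)
$13 \left(\left(- \frac{15}{24} + \frac{r{\left(5 \right)} 1}{P{\left(1 \right)}}\right) - 14\right) = 13 \left(\left(- \frac{15}{24} + \frac{\left(-108 - 9 \cdot 5^{2} + 63 \cdot 5\right) 1}{4}\right) - 14\right) = 13 \left(\left(\left(-15\right) \frac{1}{24} + \left(-108 - 225 + 315\right) 1 \cdot \frac{1}{4}\right) - 14\right) = 13 \left(\left(- \frac{5}{8} + \left(-108 - 225 + 315\right) 1 \cdot \frac{1}{4}\right) - 14\right) = 13 \left(\left(- \frac{5}{8} + \left(-18\right) 1 \cdot \frac{1}{4}\right) - 14\right) = 13 \left(\left(- \frac{5}{8} - \frac{9}{2}\right) - 14\right) = 13 \left(- \frac{41}{8} - 14\right) = 13 \left(- \frac{153}{8}\right) = - \frac{1989}{8}$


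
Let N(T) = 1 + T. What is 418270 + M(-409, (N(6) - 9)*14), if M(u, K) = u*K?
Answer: 429722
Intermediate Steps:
M(u, K) = K*u
418270 + M(-409, (N(6) - 9)*14) = 418270 + (((1 + 6) - 9)*14)*(-409) = 418270 + ((7 - 9)*14)*(-409) = 418270 - 2*14*(-409) = 418270 - 28*(-409) = 418270 + 11452 = 429722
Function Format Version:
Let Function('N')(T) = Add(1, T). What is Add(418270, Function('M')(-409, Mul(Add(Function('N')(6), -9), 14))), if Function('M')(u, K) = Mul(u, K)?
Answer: 429722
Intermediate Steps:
Function('M')(u, K) = Mul(K, u)
Add(418270, Function('M')(-409, Mul(Add(Function('N')(6), -9), 14))) = Add(418270, Mul(Mul(Add(Add(1, 6), -9), 14), -409)) = Add(418270, Mul(Mul(Add(7, -9), 14), -409)) = Add(418270, Mul(Mul(-2, 14), -409)) = Add(418270, Mul(-28, -409)) = Add(418270, 11452) = 429722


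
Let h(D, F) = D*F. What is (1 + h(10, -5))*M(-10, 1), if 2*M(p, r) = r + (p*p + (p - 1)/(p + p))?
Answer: -99519/40 ≈ -2488.0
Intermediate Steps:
M(p, r) = r/2 + p²/2 + (-1 + p)/(4*p) (M(p, r) = (r + (p*p + (p - 1)/(p + p)))/2 = (r + (p² + (-1 + p)/((2*p))))/2 = (r + (p² + (-1 + p)*(1/(2*p))))/2 = (r + (p² + (-1 + p)/(2*p)))/2 = (r + p² + (-1 + p)/(2*p))/2 = r/2 + p²/2 + (-1 + p)/(4*p))
(1 + h(10, -5))*M(-10, 1) = (1 + 10*(-5))*((¼)*(-1 - 10*(1 + 2*1 + 2*(-10)²))/(-10)) = (1 - 50)*((¼)*(-⅒)*(-1 - 10*(1 + 2 + 2*100))) = -49*(-1)*(-1 - 10*(1 + 2 + 200))/(4*10) = -49*(-1)*(-1 - 10*203)/(4*10) = -49*(-1)*(-1 - 2030)/(4*10) = -49*(-1)*(-2031)/(4*10) = -49*2031/40 = -99519/40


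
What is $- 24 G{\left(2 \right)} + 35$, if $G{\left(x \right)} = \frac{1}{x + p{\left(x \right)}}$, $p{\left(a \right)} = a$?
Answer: $29$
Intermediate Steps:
$G{\left(x \right)} = \frac{1}{2 x}$ ($G{\left(x \right)} = \frac{1}{x + x} = \frac{1}{2 x}$)
$- 24 G{\left(2 \right)} + 35 = - 24 \frac{1}{2 \cdot 2} + 35 = - 24 \cdot \frac{1}{2} \cdot \frac{1}{2} + 35 = \left(-24\right) \frac{1}{4} + 35 = -6 + 35 = 29$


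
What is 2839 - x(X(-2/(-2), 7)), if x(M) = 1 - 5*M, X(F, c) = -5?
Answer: 2813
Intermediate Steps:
2839 - x(X(-2/(-2), 7)) = 2839 - (1 - 5*(-5)) = 2839 - (1 + 25) = 2839 - 1*26 = 2839 - 26 = 2813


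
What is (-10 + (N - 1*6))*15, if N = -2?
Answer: -270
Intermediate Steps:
(-10 + (N - 1*6))*15 = (-10 + (-2 - 1*6))*15 = (-10 + (-2 - 6))*15 = (-10 - 8)*15 = -18*15 = -270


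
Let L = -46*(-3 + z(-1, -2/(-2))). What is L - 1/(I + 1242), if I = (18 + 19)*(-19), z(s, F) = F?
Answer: 49587/539 ≈ 91.998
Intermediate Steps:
I = -703 (I = 37*(-19) = -703)
L = 92 (L = -46*(-3 - 2/(-2)) = -46*(-3 - 2*(-½)) = -46*(-3 + 1) = -46*(-2) = 92)
L - 1/(I + 1242) = 92 - 1/(-703 + 1242) = 92 - 1/539 = 49587/539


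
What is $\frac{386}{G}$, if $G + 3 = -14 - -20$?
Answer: $\frac{386}{3} \approx 128.67$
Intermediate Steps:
$G = 3$ ($G = -3 - -6 = -3 + \left(-14 + 20\right) = -3 + 6 = 3$)
$\frac{386}{G} = \frac{386}{3}$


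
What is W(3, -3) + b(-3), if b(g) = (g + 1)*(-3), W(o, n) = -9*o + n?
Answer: -24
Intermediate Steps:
W(o, n) = n - 9*o
b(g) = -3 - 3*g (b(g) = (1 + g)*(-3) = -3 - 3*g)
W(3, -3) + b(-3) = (-3 - 9*3) + (-3 - 3*(-3)) = (-3 - 27) + (-3 + 9) = -30 + 6 = -24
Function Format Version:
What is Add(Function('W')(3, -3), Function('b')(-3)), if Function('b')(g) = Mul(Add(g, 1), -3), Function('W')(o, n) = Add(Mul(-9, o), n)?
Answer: -24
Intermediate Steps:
Function('W')(o, n) = Add(n, Mul(-9, o))
Function('b')(g) = Add(-3, Mul(-3, g)) (Function('b')(g) = Mul(Add(1, g), -3) = Add(-3, Mul(-3, g)))
Add(Function('W')(3, -3), Function('b')(-3)) = Add(Add(-3, Mul(-9, 3)), Add(-3, Mul(-3, -3))) = Add(Add(-3, -27), Add(-3, 9)) = Add(-30, 6) = -24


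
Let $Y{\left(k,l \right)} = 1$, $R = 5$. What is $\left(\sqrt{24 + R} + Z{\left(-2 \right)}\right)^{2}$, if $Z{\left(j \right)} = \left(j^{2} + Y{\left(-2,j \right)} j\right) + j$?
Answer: $29$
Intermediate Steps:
$Z{\left(j \right)} = j^{2} + 2 j$ ($Z{\left(j \right)} = \left(j^{2} + 1 j\right) + j = \left(j^{2} + j\right) + j = \left(j + j^{2}\right) + j = j^{2} + 2 j$)
$\left(\sqrt{24 + R} + Z{\left(-2 \right)}\right)^{2} = \left(\sqrt{24 + 5} - 2 \left(2 - 2\right)\right)^{2} = \left(\sqrt{29} - 0\right)^{2} = \left(\sqrt{29} + 0\right)^{2} = \left(\sqrt{29}\right)^{2} = 29$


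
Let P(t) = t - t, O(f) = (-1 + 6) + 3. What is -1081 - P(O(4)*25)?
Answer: -1081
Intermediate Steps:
O(f) = 8 (O(f) = 5 + 3 = 8)
P(t) = 0
-1081 - P(O(4)*25) = -1081 - 1*0 = -1081 + 0 = -1081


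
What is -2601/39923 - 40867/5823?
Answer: -1646678864/232471629 ≈ -7.0834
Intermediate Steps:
-2601/39923 - 40867/5823 = -1646678864/232471629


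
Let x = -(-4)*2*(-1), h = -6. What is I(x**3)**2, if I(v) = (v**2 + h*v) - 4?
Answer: 70337404944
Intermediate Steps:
x = -8 (x = -(-4)*(-2) = -1*8 = -8)
I(v) = -4 + v**2 - 6*v (I(v) = (v**2 - 6*v) - 4 = -4 + v**2 - 6*v)
I(x**3)**2 = (-4 + ((-8)**3)**2 - 6*(-8)**3)**2 = (-4 + (-512)**2 - 6*(-512))**2 = (-4 + 262144 + 3072)**2 = 265212**2 = 70337404944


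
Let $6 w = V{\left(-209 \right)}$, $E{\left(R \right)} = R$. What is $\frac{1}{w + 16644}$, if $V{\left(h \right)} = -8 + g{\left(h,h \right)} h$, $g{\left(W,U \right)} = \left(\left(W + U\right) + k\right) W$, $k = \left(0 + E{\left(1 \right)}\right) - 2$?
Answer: $- \frac{6}{18202483} \approx -3.2963 \cdot 10^{-7}$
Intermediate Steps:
$k = -1$ ($k = \left(0 + 1\right) - 2 = 1 - 2 = -1$)
$g{\left(W,U \right)} = W \left(-1 + U + W\right)$ ($g{\left(W,U \right)} = \left(\left(W + U\right) - 1\right) W = \left(\left(U + W\right) - 1\right) W = \left(-1 + U + W\right) W = W \left(-1 + U + W\right)$)
$V{\left(h \right)} = -8 + h^{2} \left(-1 + 2 h\right)$ ($V{\left(h \right)} = -8 + h \left(-1 + h + h\right) h = -8 + h \left(-1 + 2 h\right) h = -8 + h^{2} \left(-1 + 2 h\right)$)
$w = - \frac{18302347}{6}$ ($w = \frac{-8 + \left(-209\right)^{2} \left(-1 + 2 \left(-209\right)\right)}{6} = \frac{-8 + 43681 \left(-1 - 418\right)}{6} = \frac{-8 + 43681 \left(-419\right)}{6} = \frac{-8 - 18302339}{6} = \frac{1}{6} \left(-18302347\right) = - \frac{18302347}{6} \approx -3.0504 \cdot 10^{6}$)
$\frac{1}{w + 16644} = \frac{1}{- \frac{18302347}{6} + 16644} = \frac{1}{- \frac{18202483}{6}} = - \frac{6}{18202483}$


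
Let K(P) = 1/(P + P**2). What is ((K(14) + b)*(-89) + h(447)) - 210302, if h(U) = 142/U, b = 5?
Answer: -2198092317/10430 ≈ -2.1075e+5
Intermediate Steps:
((K(14) + b)*(-89) + h(447)) - 210302 = ((1/(14*(1 + 14)) + 5)*(-89) + 142/447) - 210302 = (((1/14)/15 + 5)*(-89) + 142*(1/447)) - 210302 = (((1/14)*(1/15) + 5)*(-89) + 142/447) - 210302 = ((1/210 + 5)*(-89) + 142/447) - 210302 = ((1051/210)*(-89) + 142/447) - 210302 = (-93539/210 + 142/447) - 210302 = -4642457/10430 - 210302 = -2198092317/10430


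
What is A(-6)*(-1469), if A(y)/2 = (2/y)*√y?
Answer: 2938*I*√6/3 ≈ 2398.9*I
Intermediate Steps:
A(y) = 4/√y (A(y) = 2*((2/y)*√y) = 2*(2/√y) = 4/√y)
A(-6)*(-1469) = (4/√(-6))*(-1469) = (4*(-I*√6/6))*(-1469) = -2*I*√6/3*(-1469) = 2938*I*√6/3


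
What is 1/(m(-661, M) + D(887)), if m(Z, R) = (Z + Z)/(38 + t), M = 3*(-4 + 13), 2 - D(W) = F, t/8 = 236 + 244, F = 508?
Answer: -1939/981795 ≈ -0.0019750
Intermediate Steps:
t = 3840 (t = 8*(236 + 244) = 8*480 = 3840)
D(W) = -506 (D(W) = 2 - 1*508 = 2 - 508 = -506)
M = 27 (M = 3*9 = 27)
m(Z, R) = Z/1939 (m(Z, R) = (Z + Z)/(38 + 3840) = (2*Z)/3878 = (2*Z)*(1/3878) = Z/1939)
1/(m(-661, M) + D(887)) = 1/((1/1939)*(-661) - 506) = 1/(-661/1939 - 506) = 1/(-981795/1939) = -1939/981795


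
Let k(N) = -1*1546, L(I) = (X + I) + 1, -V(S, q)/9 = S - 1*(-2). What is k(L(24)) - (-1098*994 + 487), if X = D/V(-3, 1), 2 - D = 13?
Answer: 1089379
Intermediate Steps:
V(S, q) = -18 - 9*S (V(S, q) = -9*(S - 1*(-2)) = -9*(S + 2) = -9*(2 + S) = -18 - 9*S)
D = -11 (D = 2 - 1*13 = 2 - 13 = -11)
X = -11/9 (X = -11/(-18 - 9*(-3)) = -11/(-18 + 27) = -11/9 ≈ -1.2222)
L(I) = -2/9 + I (L(I) = (-11/9 + I) + 1 = -2/9 + I)
k(N) = -1546
k(L(24)) - (-1098*994 + 487) = -1546 - (-1098*994 + 487) = -1546 - (-1091412 + 487) = -1546 - 1*(-1090925) = -1546 + 1090925 = 1089379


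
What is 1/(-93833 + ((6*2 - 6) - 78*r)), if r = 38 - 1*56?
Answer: -1/92423 ≈ -1.0820e-5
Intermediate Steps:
r = -18 (r = 38 - 56 = -18)
1/(-93833 + ((6*2 - 6) - 78*r)) = 1/(-93833 + ((6*2 - 6) - 78*(-18))) = 1/(-93833 + ((12 - 6) + 1404)) = 1/(-93833 + (6 + 1404)) = 1/(-93833 + 1410) = 1/(-92423) = -1/92423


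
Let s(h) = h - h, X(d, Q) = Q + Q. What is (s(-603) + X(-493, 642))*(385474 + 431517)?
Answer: 1049016444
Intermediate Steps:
X(d, Q) = 2*Q
s(h) = 0
(s(-603) + X(-493, 642))*(385474 + 431517) = (0 + 2*642)*(385474 + 431517) = (0 + 1284)*816991 = 1284*816991 = 1049016444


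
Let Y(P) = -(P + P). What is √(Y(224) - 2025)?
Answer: I*√2473 ≈ 49.729*I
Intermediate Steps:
Y(P) = -2*P
√(Y(224) - 2025) = √(-2*224 - 2025) = √(-448 - 2025) = √(-2473) = I*√2473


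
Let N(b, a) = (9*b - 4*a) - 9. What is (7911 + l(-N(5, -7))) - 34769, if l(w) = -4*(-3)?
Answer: -26846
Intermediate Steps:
N(b, a) = -9 - 4*a + 9*b (N(b, a) = (-4*a + 9*b) - 9 = -9 - 4*a + 9*b)
l(w) = 12
(7911 + l(-N(5, -7))) - 34769 = (7911 + 12) - 34769 = 7923 - 34769 = -26846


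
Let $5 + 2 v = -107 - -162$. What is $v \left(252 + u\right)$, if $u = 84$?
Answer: $8400$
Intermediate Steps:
$v = 25$ ($v = - \frac{5}{2} + \frac{-107 - -162}{2} = - \frac{5}{2} + \frac{-107 + 162}{2} = - \frac{5}{2} + \frac{1}{2} \cdot 55 = - \frac{5}{2} + \frac{55}{2} = 25$)
$v \left(252 + u\right) = 25 \left(252 + 84\right) = 25 \cdot 336 = 8400$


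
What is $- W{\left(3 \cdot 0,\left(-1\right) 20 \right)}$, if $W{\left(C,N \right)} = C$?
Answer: $0$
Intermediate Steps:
$- W{\left(3 \cdot 0,\left(-1\right) 20 \right)} = - 3 \cdot 0 = \left(-1\right) 0 = 0$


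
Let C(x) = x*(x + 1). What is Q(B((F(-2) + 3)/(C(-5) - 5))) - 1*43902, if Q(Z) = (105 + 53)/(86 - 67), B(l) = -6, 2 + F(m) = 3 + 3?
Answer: -833980/19 ≈ -43894.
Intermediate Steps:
F(m) = 4 (F(m) = -2 + (3 + 3) = -2 + 6 = 4)
C(x) = x*(1 + x)
Q(Z) = 158/19
Q(B((F(-2) + 3)/(C(-5) - 5))) - 1*43902 = 158/19 - 1*43902 = 158/19 - 43902 = -833980/19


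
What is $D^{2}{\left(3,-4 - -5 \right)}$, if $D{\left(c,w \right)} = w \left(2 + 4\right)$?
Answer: $36$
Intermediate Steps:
$D{\left(c,w \right)} = 6 w$ ($D{\left(c,w \right)} = w 6 = 6 w$)
$D^{2}{\left(3,-4 - -5 \right)} = \left(6 \left(-4 - -5\right)\right)^{2} = \left(6 \left(-4 + 5\right)\right)^{2} = \left(6 \cdot 1\right)^{2} = 6^{2} = 36$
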